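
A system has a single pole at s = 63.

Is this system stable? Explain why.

Pole at s = 63 is in the right half-plane. Unstable.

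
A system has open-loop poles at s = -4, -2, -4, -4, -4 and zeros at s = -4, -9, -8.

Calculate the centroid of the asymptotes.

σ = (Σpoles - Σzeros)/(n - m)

σ = (Σpoles - Σzeros)/(n - m) = (-18 - (-21))/(5 - 3) = 3/2 = 1.5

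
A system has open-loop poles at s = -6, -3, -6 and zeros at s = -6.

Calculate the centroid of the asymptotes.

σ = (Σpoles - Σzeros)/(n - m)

σ = (Σpoles - Σzeros)/(n - m) = (-15 - (-6))/(3 - 1) = -9/2 = -4.5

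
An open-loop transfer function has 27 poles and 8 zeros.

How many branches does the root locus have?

Root locus has n branches where n = number of poles = 27.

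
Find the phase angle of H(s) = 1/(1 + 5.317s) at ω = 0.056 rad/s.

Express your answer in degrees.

Phase = -arctan(ωτ) = -arctan(0.056 × 5.317) = -16.6°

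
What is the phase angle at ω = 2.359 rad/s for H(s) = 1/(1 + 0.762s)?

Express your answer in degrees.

Phase = -arctan(ωτ) = -arctan(2.359 × 0.762) = -60.9°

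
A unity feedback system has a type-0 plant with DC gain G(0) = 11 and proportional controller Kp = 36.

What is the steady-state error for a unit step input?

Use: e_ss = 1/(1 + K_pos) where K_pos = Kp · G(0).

K_pos = Kp · G(0) = 36 × 11 = 396. e_ss = 1/(1 + 396) = 0.0025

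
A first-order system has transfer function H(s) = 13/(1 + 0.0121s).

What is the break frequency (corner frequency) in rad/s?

Corner frequency = 1/τ = 1/0.0121 = 82.645 rad/s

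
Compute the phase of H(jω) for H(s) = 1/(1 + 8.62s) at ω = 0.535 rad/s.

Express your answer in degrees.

Phase = -arctan(ωτ) = -arctan(0.535 × 8.62) = -77.8°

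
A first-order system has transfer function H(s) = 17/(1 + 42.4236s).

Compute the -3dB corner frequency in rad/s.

Corner frequency = 1/τ = 1/42.4236 = 0.024 rad/s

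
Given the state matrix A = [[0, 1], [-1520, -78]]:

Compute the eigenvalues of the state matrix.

det(A - λI) = λ² - (-78)λ + 1520 = (λ - (-38))(λ - (-40)). Eigenvalues: -38, -40.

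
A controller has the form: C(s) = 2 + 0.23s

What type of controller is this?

This is a Proportional-Derivative (PD) controller.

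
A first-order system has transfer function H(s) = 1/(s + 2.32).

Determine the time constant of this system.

For H(s) = 1/(s + 1/τ), the pole is at -1/τ = -2.32, so τ = 1/2.32 = 0.4310 s.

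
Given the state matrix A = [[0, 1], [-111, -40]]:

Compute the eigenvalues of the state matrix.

det(A - λI) = λ² - (-40)λ + 111 = (λ - (-37))(λ - (-3)). Eigenvalues: -37, -3.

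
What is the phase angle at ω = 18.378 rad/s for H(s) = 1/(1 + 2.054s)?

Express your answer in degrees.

Phase = -arctan(ωτ) = -arctan(18.378 × 2.054) = -88.5°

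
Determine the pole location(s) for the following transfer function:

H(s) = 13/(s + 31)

Pole is where denominator = 0: s + 31 = 0, so s = -31.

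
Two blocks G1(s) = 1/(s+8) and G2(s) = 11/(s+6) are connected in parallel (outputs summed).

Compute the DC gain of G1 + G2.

Parallel: G_eq = G1 + G2. DC gain = G1(0) + G2(0) = 1/8 + 11/6 = 0.125 + 1.8333 = 1.9583.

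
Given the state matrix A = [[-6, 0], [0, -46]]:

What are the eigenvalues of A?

For diagonal matrix, eigenvalues are diagonal entries: λ₁ = -6, λ₂ = -46.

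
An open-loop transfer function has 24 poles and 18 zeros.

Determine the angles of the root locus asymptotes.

n - m = 24 - 18 = 6. Angles: θk = (2k + 1)·180°/6 = 30°, 90°, 150°, 210°, 270°, 330°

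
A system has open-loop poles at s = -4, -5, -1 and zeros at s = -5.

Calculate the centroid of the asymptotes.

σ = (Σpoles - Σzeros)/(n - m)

σ = (Σpoles - Σzeros)/(n - m) = (-10 - (-5))/(3 - 1) = -5/2 = -2.5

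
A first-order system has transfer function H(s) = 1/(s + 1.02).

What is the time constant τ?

For H(s) = 1/(s + 1/τ), the pole is at -1/τ = -1.02, so τ = 1/1.02 = 0.9804 s.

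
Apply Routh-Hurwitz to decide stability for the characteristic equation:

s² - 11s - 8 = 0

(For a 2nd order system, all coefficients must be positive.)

Coefficients: 1, -11, -8. b=-11, c=-8 not positive, so system is unstable.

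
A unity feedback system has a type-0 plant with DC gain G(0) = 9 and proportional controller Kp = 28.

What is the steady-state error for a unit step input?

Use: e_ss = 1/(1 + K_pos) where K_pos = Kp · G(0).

K_pos = Kp · G(0) = 28 × 9 = 252. e_ss = 1/(1 + 252) = 0.0040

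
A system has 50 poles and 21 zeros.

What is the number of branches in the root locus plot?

Root locus has n branches where n = number of poles = 50.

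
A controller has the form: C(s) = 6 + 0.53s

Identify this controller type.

This is a Proportional-Derivative (PD) controller.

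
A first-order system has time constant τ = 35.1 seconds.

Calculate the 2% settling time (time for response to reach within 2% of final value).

For first-order system, 2% settling time ≈ 4τ = 4 × 35.1 = 140.4 s.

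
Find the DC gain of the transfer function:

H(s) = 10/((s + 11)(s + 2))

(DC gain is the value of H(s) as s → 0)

DC gain = H(0) = 10/(11 × 2) = 10/22 = 0.4545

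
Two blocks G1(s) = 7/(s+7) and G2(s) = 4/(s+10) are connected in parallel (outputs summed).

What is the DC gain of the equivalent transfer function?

Parallel: G_eq = G1 + G2. DC gain = G1(0) + G2(0) = 7/7 + 4/10 = 1 + 0.4 = 1.4.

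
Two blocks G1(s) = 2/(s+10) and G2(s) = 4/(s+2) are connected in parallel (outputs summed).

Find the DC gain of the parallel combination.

Parallel: G_eq = G1 + G2. DC gain = G1(0) + G2(0) = 2/10 + 4/2 = 0.2 + 2 = 2.2.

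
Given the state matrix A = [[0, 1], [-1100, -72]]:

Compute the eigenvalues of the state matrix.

det(A - λI) = λ² - (-72)λ + 1100 = (λ - (-50))(λ - (-22)). Eigenvalues: -50, -22.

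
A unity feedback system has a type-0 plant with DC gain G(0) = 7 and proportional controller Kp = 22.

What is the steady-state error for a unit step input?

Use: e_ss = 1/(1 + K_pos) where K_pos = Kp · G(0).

K_pos = Kp · G(0) = 22 × 7 = 154. e_ss = 1/(1 + 154) = 0.0065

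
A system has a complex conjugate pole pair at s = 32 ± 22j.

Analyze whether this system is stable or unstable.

Real part of poles is 32 (> 0, right half-plane). Unstable.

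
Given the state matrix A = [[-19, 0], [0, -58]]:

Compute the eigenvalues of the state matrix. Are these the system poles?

For diagonal matrix, eigenvalues are diagonal entries: λ₁ = -19, λ₂ = -58. Eigenvalues of A = system poles.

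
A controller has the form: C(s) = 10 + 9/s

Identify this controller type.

This is a Proportional-Integral (PI) controller.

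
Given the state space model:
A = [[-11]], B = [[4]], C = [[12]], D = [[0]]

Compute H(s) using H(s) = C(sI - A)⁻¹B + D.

(sI - A)⁻¹ = 1/(s + 11). H(s) = 12 × 4/(s + 11) + 0 = 48/(s + 11).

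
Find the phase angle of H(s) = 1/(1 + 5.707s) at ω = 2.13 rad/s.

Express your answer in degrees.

Phase = -arctan(ωτ) = -arctan(2.13 × 5.707) = -85.3°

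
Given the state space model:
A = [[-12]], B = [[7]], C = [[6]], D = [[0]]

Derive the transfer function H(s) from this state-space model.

(sI - A)⁻¹ = 1/(s + 12). H(s) = 6 × 7/(s + 12) + 0 = 42/(s + 12).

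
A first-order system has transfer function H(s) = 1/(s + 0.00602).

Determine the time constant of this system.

For H(s) = 1/(s + 1/τ), the pole is at -1/τ = -0.00602, so τ = 1/0.00602 = 166.1 s.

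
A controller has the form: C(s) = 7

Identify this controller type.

This is a Proportional (P) controller.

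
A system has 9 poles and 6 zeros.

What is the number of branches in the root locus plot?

Root locus has n branches where n = number of poles = 9.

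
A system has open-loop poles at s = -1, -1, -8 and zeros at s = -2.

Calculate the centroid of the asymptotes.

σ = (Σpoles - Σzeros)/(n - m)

σ = (Σpoles - Σzeros)/(n - m) = (-10 - (-2))/(3 - 1) = -8/2 = -4.0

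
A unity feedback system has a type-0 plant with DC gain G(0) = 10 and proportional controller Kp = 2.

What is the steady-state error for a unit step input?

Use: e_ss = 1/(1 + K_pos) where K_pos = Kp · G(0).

K_pos = Kp · G(0) = 2 × 10 = 20. e_ss = 1/(1 + 20) = 0.0476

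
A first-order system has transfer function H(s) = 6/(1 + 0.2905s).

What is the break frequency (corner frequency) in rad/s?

Corner frequency = 1/τ = 1/0.2905 = 3.442 rad/s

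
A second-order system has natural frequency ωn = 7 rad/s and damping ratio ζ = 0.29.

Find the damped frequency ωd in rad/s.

ωd = ωn√(1 - ζ²) = 7√(1 - 0.29²) = 6.7 rad/s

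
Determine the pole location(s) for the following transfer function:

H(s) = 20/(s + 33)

Pole is where denominator = 0: s + 33 = 0, so s = -33.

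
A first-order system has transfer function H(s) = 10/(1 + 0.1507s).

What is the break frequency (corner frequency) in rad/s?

Corner frequency = 1/τ = 1/0.1507 = 6.636 rad/s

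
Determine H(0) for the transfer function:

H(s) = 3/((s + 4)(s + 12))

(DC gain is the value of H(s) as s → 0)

DC gain = H(0) = 3/(4 × 12) = 3/48 = 0.0625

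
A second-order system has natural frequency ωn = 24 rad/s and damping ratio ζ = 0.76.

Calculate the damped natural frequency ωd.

ωd = ωn√(1 - ζ²) = 24√(1 - 0.76²) = 15.6 rad/s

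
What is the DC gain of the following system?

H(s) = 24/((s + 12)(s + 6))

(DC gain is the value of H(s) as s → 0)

DC gain = H(0) = 24/(12 × 6) = 24/72 = 0.3333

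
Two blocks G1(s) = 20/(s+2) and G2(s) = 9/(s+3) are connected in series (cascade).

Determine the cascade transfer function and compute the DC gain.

Series: multiply transfer functions. G_eq = 20/(s+2) × 9/(s+3) = 180/((s+2)(s+3)). DC gain = 180/(2×3) = 30.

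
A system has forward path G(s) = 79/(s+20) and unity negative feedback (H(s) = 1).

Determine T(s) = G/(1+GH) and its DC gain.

T(s) = G/(1+GH) = [79/(s+20)] / [1 + 79/(s+20)] = 79/(s+20+79) = 79/(s+99). DC gain = 79/99 = 0.7980.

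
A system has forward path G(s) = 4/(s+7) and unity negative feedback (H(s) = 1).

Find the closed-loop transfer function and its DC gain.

T(s) = G/(1+GH) = [4/(s+7)] / [1 + 4/(s+7)] = 4/(s+7+4) = 4/(s+11). DC gain = 4/11 = 0.3636.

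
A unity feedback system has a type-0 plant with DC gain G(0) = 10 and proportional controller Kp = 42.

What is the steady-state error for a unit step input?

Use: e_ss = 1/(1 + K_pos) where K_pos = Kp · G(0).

K_pos = Kp · G(0) = 42 × 10 = 420. e_ss = 1/(1 + 420) = 0.0024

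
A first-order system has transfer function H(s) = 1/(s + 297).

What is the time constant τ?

For H(s) = 1/(s + 1/τ), the pole is at -1/τ = -297, so τ = 1/297 = 0.0034 s.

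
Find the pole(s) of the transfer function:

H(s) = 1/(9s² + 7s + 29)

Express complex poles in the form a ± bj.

Discriminant = 7² - 4×9×29 = 49 - 1044 = -995 < 0, so the poles are a complex conjugate pair s = (-7 ± j√995)/(2×9). Real part = -7/(2×9) = -7/18 ≈ -0.3889; imaginary part = ±√995/(2×9) ≈ 1.7524. Poles: s = -0.3889 ± 1.7524j.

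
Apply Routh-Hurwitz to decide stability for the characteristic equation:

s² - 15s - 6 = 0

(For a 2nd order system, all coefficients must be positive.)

Coefficients: 1, -15, -6. b=-15, c=-6 not positive, so system is unstable.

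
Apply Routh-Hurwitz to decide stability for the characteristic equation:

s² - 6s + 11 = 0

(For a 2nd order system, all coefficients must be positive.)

Coefficients: 1, -6, 11. b=-6 not positive, so system is unstable.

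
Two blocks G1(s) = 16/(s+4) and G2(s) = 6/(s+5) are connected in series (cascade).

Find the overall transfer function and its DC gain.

Series: multiply transfer functions. G_eq = 16/(s+4) × 6/(s+5) = 96/((s+4)(s+5)). DC gain = 96/(4×5) = 4.8.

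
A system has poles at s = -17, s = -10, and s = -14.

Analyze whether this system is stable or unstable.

All poles are in the left half-plane. System is stable.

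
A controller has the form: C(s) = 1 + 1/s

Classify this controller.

This is a Proportional-Integral (PI) controller.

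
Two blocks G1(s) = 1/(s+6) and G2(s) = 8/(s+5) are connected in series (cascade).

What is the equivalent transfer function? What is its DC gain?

Series: multiply transfer functions. G_eq = 1/(s+6) × 8/(s+5) = 8/((s+6)(s+5)). DC gain = 8/(6×5) = 0.2667.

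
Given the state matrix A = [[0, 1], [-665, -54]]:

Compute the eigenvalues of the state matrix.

det(A - λI) = λ² - (-54)λ + 665 = (λ - (-35))(λ - (-19)). Eigenvalues: -35, -19.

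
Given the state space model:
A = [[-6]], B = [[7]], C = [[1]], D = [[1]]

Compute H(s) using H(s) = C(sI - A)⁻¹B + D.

(sI - A)⁻¹ = 1/(s + 6). H(s) = 1×7/(s + 6) + 1 = (s + 13)/(s + 6).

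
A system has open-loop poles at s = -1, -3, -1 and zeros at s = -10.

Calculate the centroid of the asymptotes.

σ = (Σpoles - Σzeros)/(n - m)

σ = (Σpoles - Σzeros)/(n - m) = (-5 - (-10))/(3 - 1) = 5/2 = 2.5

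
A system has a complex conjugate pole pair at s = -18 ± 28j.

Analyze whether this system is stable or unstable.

Real part of poles is -18 (< 0, left half-plane). Stable.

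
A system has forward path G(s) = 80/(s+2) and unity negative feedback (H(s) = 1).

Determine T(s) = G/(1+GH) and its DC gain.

T(s) = G/(1+GH) = [80/(s+2)] / [1 + 80/(s+2)] = 80/(s+2+80) = 80/(s+82). DC gain = 80/82 = 0.9756.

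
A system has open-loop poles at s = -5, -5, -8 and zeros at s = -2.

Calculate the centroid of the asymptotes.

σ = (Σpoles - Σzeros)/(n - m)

σ = (Σpoles - Σzeros)/(n - m) = (-18 - (-2))/(3 - 1) = -16/2 = -8.0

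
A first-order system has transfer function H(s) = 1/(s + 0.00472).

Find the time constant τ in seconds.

For H(s) = 1/(s + 1/τ), the pole is at -1/τ = -0.00472, so τ = 1/0.00472 = 211.9 s.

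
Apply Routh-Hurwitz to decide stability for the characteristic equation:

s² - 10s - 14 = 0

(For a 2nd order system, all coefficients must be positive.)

Coefficients: 1, -10, -14. b=-10, c=-14 not positive, so system is unstable.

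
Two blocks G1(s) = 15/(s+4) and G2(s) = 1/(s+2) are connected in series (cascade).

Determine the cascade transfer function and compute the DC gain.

Series: multiply transfer functions. G_eq = 15/(s+4) × 1/(s+2) = 15/((s+4)(s+2)). DC gain = 15/(4×2) = 1.875.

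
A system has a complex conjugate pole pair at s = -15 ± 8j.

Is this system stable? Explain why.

Real part of poles is -15 (< 0, left half-plane). Stable.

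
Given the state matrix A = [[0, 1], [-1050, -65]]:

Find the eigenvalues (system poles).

det(A - λI) = λ² - (-65)λ + 1050 = (λ - (-35))(λ - (-30)). Eigenvalues: -35, -30.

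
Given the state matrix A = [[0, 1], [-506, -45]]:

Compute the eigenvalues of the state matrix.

det(A - λI) = λ² - (-45)λ + 506 = (λ - (-22))(λ - (-23)). Eigenvalues: -22, -23.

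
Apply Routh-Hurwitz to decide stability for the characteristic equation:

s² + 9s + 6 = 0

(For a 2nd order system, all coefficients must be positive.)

Coefficients: 1, 9, 6. All positive, so system is stable.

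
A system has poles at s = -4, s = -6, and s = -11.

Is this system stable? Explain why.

All poles are in the left half-plane. System is stable.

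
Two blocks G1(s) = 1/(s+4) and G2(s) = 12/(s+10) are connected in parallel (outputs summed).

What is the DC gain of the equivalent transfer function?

Parallel: G_eq = G1 + G2. DC gain = G1(0) + G2(0) = 1/4 + 12/10 = 0.25 + 1.2 = 1.45.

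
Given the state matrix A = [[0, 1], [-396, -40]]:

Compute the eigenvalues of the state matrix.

det(A - λI) = λ² - (-40)λ + 396 = (λ - (-18))(λ - (-22)). Eigenvalues: -18, -22.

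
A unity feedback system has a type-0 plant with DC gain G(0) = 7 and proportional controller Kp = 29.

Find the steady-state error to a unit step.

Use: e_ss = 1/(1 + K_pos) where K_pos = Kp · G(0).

K_pos = Kp · G(0) = 29 × 7 = 203. e_ss = 1/(1 + 203) = 0.0049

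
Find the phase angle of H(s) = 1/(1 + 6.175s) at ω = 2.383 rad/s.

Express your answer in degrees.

Phase = -arctan(ωτ) = -arctan(2.383 × 6.175) = -86.1°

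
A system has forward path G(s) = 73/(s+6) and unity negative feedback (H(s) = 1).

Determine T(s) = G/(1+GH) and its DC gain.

T(s) = G/(1+GH) = [73/(s+6)] / [1 + 73/(s+6)] = 73/(s+6+73) = 73/(s+79). DC gain = 73/79 = 0.9241.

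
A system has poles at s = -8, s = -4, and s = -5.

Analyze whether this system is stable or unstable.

All poles are in the left half-plane. System is stable.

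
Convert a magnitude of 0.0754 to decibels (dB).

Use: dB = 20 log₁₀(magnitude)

dB = 20 log₁₀(0.0754) = -22.5 dB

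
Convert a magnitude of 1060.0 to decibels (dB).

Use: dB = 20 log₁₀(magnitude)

dB = 20 log₁₀(1060.0) = 60.5 dB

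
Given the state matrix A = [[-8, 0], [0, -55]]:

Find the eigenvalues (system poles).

For diagonal matrix, eigenvalues are diagonal entries: λ₁ = -8, λ₂ = -55.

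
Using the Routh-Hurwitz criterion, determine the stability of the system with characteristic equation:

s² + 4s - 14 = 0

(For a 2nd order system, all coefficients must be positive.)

Coefficients: 1, 4, -14. c=-14 not positive, so system is unstable.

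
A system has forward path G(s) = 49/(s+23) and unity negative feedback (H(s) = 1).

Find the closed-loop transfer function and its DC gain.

T(s) = G/(1+GH) = [49/(s+23)] / [1 + 49/(s+23)] = 49/(s+23+49) = 49/(s+72). DC gain = 49/72 = 0.6806.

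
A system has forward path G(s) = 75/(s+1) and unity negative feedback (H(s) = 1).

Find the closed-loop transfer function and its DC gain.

T(s) = G/(1+GH) = [75/(s+1)] / [1 + 75/(s+1)] = 75/(s+1+75) = 75/(s+76). DC gain = 75/76 = 0.9868.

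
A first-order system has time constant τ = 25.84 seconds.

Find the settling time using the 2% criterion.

For first-order system, 2% settling time ≈ 4τ = 4 × 25.84 = 103.36 s.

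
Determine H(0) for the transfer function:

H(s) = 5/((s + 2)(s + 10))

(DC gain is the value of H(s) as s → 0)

DC gain = H(0) = 5/(2 × 10) = 5/20 = 0.25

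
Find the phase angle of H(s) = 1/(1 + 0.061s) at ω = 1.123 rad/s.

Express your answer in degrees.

Phase = -arctan(ωτ) = -arctan(1.123 × 0.061) = -3.9°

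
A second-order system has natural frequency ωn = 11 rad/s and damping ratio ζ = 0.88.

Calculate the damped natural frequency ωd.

ωd = ωn√(1 - ζ²) = 11√(1 - 0.88²) = 5.22 rad/s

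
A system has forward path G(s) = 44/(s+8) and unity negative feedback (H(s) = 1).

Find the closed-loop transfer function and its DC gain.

T(s) = G/(1+GH) = [44/(s+8)] / [1 + 44/(s+8)] = 44/(s+8+44) = 44/(s+52). DC gain = 44/52 = 0.8462.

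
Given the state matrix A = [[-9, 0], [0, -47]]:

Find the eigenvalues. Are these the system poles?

For diagonal matrix, eigenvalues are diagonal entries: λ₁ = -9, λ₂ = -47. Eigenvalues of A = system poles.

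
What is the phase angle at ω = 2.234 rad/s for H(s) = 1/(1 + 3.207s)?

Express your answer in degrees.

Phase = -arctan(ωτ) = -arctan(2.234 × 3.207) = -82.1°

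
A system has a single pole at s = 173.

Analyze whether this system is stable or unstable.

Pole at s = 173 is in the right half-plane. Unstable.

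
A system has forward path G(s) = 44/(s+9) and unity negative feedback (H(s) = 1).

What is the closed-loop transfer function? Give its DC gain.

T(s) = G/(1+GH) = [44/(s+9)] / [1 + 44/(s+9)] = 44/(s+9+44) = 44/(s+53). DC gain = 44/53 = 0.8302.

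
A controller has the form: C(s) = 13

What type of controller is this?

This is a Proportional (P) controller.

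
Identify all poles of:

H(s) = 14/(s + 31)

Pole is where denominator = 0: s + 31 = 0, so s = -31.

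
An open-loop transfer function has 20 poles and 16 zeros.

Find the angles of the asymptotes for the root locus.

n - m = 20 - 16 = 4. Angles: θk = (2k + 1)·180°/4 = 45°, 135°, 225°, 315°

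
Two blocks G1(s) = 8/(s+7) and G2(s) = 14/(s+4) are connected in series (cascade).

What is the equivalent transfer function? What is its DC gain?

Series: multiply transfer functions. G_eq = 8/(s+7) × 14/(s+4) = 112/((s+7)(s+4)). DC gain = 112/(7×4) = 4.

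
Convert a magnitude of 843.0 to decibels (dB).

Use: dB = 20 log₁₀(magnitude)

dB = 20 log₁₀(843.0) = 58.5 dB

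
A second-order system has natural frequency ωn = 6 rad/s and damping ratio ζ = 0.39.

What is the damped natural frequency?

ωd = ωn√(1 - ζ²) = 6√(1 - 0.39²) = 5.52 rad/s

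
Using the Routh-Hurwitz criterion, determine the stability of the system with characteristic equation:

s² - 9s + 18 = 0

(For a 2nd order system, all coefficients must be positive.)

Coefficients: 1, -9, 18. b=-9 not positive, so system is unstable.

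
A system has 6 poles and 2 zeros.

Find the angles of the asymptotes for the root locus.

n - m = 6 - 2 = 4. Angles: θk = (2k + 1)·180°/4 = 45°, 135°, 225°, 315°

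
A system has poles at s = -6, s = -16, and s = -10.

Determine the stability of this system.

All poles are in the left half-plane. System is stable.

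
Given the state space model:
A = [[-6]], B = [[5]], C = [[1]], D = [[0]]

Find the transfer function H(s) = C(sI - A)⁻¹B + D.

(sI - A)⁻¹ = 1/(s + 6). H(s) = 1 × 5/(s + 6) + 0 = 5/(s + 6).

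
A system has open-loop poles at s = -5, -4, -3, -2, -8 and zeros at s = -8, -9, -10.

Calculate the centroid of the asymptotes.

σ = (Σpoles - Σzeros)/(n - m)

σ = (Σpoles - Σzeros)/(n - m) = (-22 - (-27))/(5 - 3) = 5/2 = 2.5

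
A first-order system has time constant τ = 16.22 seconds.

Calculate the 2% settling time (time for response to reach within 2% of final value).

For first-order system, 2% settling time ≈ 4τ = 4 × 16.22 = 64.88 s.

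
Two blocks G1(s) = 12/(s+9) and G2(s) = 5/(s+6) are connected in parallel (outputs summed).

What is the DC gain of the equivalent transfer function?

Parallel: G_eq = G1 + G2. DC gain = G1(0) + G2(0) = 12/9 + 5/6 = 1.3333 + 0.8333 = 2.1667.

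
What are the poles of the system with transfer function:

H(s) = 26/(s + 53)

Pole is where denominator = 0: s + 53 = 0, so s = -53.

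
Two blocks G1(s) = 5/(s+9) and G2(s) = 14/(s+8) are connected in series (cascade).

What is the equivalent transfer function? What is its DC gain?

Series: multiply transfer functions. G_eq = 5/(s+9) × 14/(s+8) = 70/((s+9)(s+8)). DC gain = 70/(9×8) = 0.9722.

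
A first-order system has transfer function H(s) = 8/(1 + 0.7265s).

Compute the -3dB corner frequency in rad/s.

Corner frequency = 1/τ = 1/0.7265 = 1.376 rad/s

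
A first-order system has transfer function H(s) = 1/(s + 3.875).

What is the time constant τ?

For H(s) = 1/(s + 1/τ), the pole is at -1/τ = -3.875, so τ = 1/3.875 = 0.2581 s.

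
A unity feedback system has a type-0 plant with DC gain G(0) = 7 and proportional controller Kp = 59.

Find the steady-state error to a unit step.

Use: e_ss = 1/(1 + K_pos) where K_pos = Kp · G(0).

K_pos = Kp · G(0) = 59 × 7 = 413. e_ss = 1/(1 + 413) = 0.0024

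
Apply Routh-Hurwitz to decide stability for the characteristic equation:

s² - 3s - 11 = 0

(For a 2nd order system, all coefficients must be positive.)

Coefficients: 1, -3, -11. b=-3, c=-11 not positive, so system is unstable.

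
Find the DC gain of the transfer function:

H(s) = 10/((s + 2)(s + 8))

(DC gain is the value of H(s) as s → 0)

DC gain = H(0) = 10/(2 × 8) = 10/16 = 0.625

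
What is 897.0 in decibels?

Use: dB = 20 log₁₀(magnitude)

dB = 20 log₁₀(897.0) = 59.1 dB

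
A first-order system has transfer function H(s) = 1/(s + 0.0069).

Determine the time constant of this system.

For H(s) = 1/(s + 1/τ), the pole is at -1/τ = -0.0069, so τ = 1/0.0069 = 144.9 s.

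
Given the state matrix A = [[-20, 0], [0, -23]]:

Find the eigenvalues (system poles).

For diagonal matrix, eigenvalues are diagonal entries: λ₁ = -20, λ₂ = -23.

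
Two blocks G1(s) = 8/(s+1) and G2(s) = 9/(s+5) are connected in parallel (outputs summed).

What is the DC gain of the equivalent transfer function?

Parallel: G_eq = G1 + G2. DC gain = G1(0) + G2(0) = 8/1 + 9/5 = 8 + 1.8 = 9.8.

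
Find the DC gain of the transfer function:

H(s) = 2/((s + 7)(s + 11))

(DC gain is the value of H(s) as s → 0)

DC gain = H(0) = 2/(7 × 11) = 2/77 = 0.0260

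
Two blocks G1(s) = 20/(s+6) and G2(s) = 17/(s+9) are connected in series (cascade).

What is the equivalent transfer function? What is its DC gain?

Series: multiply transfer functions. G_eq = 20/(s+6) × 17/(s+9) = 340/((s+6)(s+9)). DC gain = 340/(6×9) = 6.2963.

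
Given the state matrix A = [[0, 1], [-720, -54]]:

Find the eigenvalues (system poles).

det(A - λI) = λ² - (-54)λ + 720 = (λ - (-24))(λ - (-30)). Eigenvalues: -24, -30.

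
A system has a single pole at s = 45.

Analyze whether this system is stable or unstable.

Pole at s = 45 is in the right half-plane. Unstable.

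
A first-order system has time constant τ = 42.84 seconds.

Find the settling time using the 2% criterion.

For first-order system, 2% settling time ≈ 4τ = 4 × 42.84 = 171.36 s.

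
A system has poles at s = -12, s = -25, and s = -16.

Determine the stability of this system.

All poles are in the left half-plane. System is stable.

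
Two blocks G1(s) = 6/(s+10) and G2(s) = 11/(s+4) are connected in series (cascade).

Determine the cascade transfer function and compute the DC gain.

Series: multiply transfer functions. G_eq = 6/(s+10) × 11/(s+4) = 66/((s+10)(s+4)). DC gain = 66/(10×4) = 1.65.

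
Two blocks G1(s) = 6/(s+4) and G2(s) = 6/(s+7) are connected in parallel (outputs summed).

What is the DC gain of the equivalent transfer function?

Parallel: G_eq = G1 + G2. DC gain = G1(0) + G2(0) = 6/4 + 6/7 = 1.5 + 0.8571 = 2.3571.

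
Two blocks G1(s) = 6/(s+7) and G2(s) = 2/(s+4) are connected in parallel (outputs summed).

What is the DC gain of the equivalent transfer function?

Parallel: G_eq = G1 + G2. DC gain = G1(0) + G2(0) = 6/7 + 2/4 = 0.8571 + 0.5 = 1.3571.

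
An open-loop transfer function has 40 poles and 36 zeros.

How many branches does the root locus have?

Root locus has n branches where n = number of poles = 40.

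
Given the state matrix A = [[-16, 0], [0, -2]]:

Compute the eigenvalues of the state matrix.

For diagonal matrix, eigenvalues are diagonal entries: λ₁ = -16, λ₂ = -2.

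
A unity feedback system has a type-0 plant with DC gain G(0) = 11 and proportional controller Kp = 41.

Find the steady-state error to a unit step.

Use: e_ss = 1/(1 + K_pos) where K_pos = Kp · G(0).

K_pos = Kp · G(0) = 41 × 11 = 451. e_ss = 1/(1 + 451) = 0.0022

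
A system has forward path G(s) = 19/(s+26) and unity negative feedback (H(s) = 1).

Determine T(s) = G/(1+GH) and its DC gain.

T(s) = G/(1+GH) = [19/(s+26)] / [1 + 19/(s+26)] = 19/(s+26+19) = 19/(s+45). DC gain = 19/45 = 0.4222.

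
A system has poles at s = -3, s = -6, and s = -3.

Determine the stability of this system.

All poles are in the left half-plane. System is stable.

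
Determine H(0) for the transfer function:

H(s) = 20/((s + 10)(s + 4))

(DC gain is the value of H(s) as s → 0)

DC gain = H(0) = 20/(10 × 4) = 20/40 = 0.5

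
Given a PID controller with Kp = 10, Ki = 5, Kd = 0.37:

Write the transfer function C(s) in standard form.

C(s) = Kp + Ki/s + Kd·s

Substituting values: C(s) = 10 + 5/s + 0.37s = (0.37s² + 10s + 5)/s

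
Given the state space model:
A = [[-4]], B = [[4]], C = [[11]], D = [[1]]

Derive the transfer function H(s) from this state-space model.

(sI - A)⁻¹ = 1/(s + 4). H(s) = 11×4/(s + 4) + 1 = (s + 48)/(s + 4).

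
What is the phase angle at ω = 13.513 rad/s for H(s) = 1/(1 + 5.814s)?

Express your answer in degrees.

Phase = -arctan(ωτ) = -arctan(13.513 × 5.814) = -89.3°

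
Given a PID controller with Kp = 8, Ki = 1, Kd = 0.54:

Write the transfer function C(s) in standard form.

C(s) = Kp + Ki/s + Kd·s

Substituting values: C(s) = 8 + 1/s + 0.54s = (0.54s² + 8s + 1)/s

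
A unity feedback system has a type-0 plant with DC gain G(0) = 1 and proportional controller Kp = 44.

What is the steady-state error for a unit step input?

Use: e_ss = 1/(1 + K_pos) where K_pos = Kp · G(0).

K_pos = Kp · G(0) = 44 × 1 = 44. e_ss = 1/(1 + 44) = 0.0222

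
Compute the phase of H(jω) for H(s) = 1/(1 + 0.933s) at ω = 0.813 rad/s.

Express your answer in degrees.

Phase = -arctan(ωτ) = -arctan(0.813 × 0.933) = -37.2°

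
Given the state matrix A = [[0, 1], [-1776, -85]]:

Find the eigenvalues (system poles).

det(A - λI) = λ² - (-85)λ + 1776 = (λ - (-48))(λ - (-37)). Eigenvalues: -48, -37.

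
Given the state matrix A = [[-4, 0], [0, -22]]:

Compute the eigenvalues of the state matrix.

For diagonal matrix, eigenvalues are diagonal entries: λ₁ = -4, λ₂ = -22.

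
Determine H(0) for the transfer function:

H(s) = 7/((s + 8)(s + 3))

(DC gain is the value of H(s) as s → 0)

DC gain = H(0) = 7/(8 × 3) = 7/24 = 0.2917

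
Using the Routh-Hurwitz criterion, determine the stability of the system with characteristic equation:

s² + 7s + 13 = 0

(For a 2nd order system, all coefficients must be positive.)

Coefficients: 1, 7, 13. All positive, so system is stable.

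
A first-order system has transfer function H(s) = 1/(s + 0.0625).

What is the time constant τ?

For H(s) = 1/(s + 1/τ), the pole is at -1/τ = -0.0625, so τ = 1/0.0625 = 16 s.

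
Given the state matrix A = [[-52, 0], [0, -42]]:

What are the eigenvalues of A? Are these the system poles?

For diagonal matrix, eigenvalues are diagonal entries: λ₁ = -52, λ₂ = -42. Eigenvalues of A = system poles.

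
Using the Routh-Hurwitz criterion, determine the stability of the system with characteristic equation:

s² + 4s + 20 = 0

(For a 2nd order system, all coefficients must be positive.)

Coefficients: 1, 4, 20. All positive, so system is stable.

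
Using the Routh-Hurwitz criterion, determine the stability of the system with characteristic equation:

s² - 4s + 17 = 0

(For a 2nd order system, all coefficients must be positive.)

Coefficients: 1, -4, 17. b=-4 not positive, so system is unstable.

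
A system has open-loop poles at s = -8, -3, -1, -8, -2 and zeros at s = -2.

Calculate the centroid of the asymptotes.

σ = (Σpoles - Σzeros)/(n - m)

σ = (Σpoles - Σzeros)/(n - m) = (-22 - (-2))/(5 - 1) = -20/4 = -5.0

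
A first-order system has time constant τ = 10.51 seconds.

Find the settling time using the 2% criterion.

For first-order system, 2% settling time ≈ 4τ = 4 × 10.51 = 42.04 s.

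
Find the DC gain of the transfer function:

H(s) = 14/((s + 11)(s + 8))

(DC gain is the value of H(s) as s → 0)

DC gain = H(0) = 14/(11 × 8) = 14/88 = 0.1591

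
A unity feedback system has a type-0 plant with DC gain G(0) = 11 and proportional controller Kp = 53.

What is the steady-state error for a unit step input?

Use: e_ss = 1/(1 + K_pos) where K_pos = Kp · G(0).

K_pos = Kp · G(0) = 53 × 11 = 583. e_ss = 1/(1 + 583) = 0.0017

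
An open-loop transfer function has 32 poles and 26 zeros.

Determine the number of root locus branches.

Root locus has n branches where n = number of poles = 32.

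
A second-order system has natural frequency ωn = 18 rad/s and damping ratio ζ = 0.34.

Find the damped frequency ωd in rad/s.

ωd = ωn√(1 - ζ²) = 18√(1 - 0.34²) = 16.93 rad/s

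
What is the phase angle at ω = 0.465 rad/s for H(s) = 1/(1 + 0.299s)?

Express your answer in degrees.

Phase = -arctan(ωτ) = -arctan(0.465 × 0.299) = -7.9°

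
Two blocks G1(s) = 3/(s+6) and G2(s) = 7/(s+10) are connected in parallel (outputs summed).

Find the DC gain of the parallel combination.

Parallel: G_eq = G1 + G2. DC gain = G1(0) + G2(0) = 3/6 + 7/10 = 0.5 + 0.7 = 1.2.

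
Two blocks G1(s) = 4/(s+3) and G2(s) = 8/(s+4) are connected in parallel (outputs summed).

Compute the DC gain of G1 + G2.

Parallel: G_eq = G1 + G2. DC gain = G1(0) + G2(0) = 4/3 + 8/4 = 1.3333 + 2 = 3.3333.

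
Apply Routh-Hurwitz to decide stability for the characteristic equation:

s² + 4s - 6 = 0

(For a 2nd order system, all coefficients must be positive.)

Coefficients: 1, 4, -6. c=-6 not positive, so system is unstable.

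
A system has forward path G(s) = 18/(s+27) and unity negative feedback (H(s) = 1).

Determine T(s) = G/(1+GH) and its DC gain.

T(s) = G/(1+GH) = [18/(s+27)] / [1 + 18/(s+27)] = 18/(s+27+18) = 18/(s+45). DC gain = 18/45 = 0.4.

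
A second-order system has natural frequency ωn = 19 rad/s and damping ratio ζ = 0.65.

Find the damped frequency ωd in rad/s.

ωd = ωn√(1 - ζ²) = 19√(1 - 0.65²) = 14.44 rad/s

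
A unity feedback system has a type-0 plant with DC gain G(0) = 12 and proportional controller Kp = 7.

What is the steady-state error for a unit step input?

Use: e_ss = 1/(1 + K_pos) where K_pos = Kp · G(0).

K_pos = Kp · G(0) = 7 × 12 = 84. e_ss = 1/(1 + 84) = 0.0118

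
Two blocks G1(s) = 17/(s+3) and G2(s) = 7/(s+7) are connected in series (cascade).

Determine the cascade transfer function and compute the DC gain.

Series: multiply transfer functions. G_eq = 17/(s+3) × 7/(s+7) = 119/((s+3)(s+7)). DC gain = 119/(3×7) = 5.6667.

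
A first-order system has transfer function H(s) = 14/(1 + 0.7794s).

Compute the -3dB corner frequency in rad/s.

Corner frequency = 1/τ = 1/0.7794 = 1.283 rad/s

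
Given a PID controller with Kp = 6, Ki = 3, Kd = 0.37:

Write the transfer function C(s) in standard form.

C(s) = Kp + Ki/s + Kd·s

Substituting values: C(s) = 6 + 3/s + 0.37s = (0.37s² + 6s + 3)/s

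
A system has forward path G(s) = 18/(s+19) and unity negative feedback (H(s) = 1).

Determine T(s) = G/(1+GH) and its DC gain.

T(s) = G/(1+GH) = [18/(s+19)] / [1 + 18/(s+19)] = 18/(s+19+18) = 18/(s+37). DC gain = 18/37 = 0.4865.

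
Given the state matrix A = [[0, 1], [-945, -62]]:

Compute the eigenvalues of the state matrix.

det(A - λI) = λ² - (-62)λ + 945 = (λ - (-27))(λ - (-35)). Eigenvalues: -27, -35.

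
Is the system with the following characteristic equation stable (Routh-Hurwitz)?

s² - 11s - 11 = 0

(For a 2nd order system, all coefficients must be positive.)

Coefficients: 1, -11, -11. b=-11, c=-11 not positive, so system is unstable.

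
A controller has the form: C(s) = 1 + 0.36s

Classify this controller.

This is a Proportional-Derivative (PD) controller.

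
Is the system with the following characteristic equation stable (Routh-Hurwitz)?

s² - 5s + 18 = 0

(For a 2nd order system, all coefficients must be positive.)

Coefficients: 1, -5, 18. b=-5 not positive, so system is unstable.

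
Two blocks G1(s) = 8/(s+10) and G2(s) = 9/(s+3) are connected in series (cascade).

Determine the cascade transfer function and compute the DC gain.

Series: multiply transfer functions. G_eq = 8/(s+10) × 9/(s+3) = 72/((s+10)(s+3)). DC gain = 72/(10×3) = 2.4.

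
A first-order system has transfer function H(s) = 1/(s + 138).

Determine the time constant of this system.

For H(s) = 1/(s + 1/τ), the pole is at -1/τ = -138, so τ = 1/138 = 0.0072 s.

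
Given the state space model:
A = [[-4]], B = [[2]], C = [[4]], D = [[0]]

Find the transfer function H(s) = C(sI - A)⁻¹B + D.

(sI - A)⁻¹ = 1/(s + 4). H(s) = 4 × 2/(s + 4) + 0 = 8/(s + 4).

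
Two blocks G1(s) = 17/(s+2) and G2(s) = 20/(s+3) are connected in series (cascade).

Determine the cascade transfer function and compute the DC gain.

Series: multiply transfer functions. G_eq = 17/(s+2) × 20/(s+3) = 340/((s+2)(s+3)). DC gain = 340/(2×3) = 56.6667.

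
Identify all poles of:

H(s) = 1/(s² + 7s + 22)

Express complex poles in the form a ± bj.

Discriminant = 7² - 4×1×22 = 49 - 88 = -39 < 0, so the poles are a complex conjugate pair s = (-7 ± j√39)/(2×1). Real part = -7/(2×1) = -7/2 = -3.5; imaginary part = ±√39/(2×1) ≈ 3.1225. Poles: s = -3.5 ± 3.1225j.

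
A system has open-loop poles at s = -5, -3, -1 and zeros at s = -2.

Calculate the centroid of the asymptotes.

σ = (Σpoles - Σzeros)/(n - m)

σ = (Σpoles - Σzeros)/(n - m) = (-9 - (-2))/(3 - 1) = -7/2 = -3.5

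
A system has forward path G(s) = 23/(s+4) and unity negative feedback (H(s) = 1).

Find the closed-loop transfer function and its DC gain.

T(s) = G/(1+GH) = [23/(s+4)] / [1 + 23/(s+4)] = 23/(s+4+23) = 23/(s+27). DC gain = 23/27 = 0.8519.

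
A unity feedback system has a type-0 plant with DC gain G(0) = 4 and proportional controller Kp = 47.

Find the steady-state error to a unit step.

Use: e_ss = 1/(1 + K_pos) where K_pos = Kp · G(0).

K_pos = Kp · G(0) = 47 × 4 = 188. e_ss = 1/(1 + 188) = 0.0053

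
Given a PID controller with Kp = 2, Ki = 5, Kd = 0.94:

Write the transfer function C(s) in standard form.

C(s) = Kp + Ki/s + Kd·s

Substituting values: C(s) = 2 + 5/s + 0.94s = (0.94s² + 2s + 5)/s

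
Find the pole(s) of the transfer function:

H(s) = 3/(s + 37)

Pole is where denominator = 0: s + 37 = 0, so s = -37.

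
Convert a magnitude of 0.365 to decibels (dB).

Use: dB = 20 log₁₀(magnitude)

dB = 20 log₁₀(0.365) = -8.8 dB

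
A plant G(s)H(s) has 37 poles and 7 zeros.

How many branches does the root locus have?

Root locus has n branches where n = number of poles = 37.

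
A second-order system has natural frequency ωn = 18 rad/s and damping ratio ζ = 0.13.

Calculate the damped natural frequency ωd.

ωd = ωn√(1 - ζ²) = 18√(1 - 0.13²) = 17.85 rad/s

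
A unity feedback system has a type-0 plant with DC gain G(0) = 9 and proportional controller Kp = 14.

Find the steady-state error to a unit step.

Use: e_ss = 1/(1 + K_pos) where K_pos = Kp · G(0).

K_pos = Kp · G(0) = 14 × 9 = 126. e_ss = 1/(1 + 126) = 0.0079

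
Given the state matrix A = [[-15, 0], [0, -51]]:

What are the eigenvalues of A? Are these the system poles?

For diagonal matrix, eigenvalues are diagonal entries: λ₁ = -15, λ₂ = -51. Eigenvalues of A = system poles.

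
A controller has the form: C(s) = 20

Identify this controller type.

This is a Proportional (P) controller.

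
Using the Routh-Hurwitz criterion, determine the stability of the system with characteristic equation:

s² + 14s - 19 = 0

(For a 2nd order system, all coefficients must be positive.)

Coefficients: 1, 14, -19. c=-19 not positive, so system is unstable.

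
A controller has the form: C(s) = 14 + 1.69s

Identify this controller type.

This is a Proportional-Derivative (PD) controller.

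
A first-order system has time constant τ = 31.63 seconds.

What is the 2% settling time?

For first-order system, 2% settling time ≈ 4τ = 4 × 31.63 = 126.52 s.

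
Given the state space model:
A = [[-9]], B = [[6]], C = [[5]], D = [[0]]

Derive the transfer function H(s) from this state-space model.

(sI - A)⁻¹ = 1/(s + 9). H(s) = 5 × 6/(s + 9) + 0 = 30/(s + 9).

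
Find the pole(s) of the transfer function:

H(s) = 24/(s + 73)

Pole is where denominator = 0: s + 73 = 0, so s = -73.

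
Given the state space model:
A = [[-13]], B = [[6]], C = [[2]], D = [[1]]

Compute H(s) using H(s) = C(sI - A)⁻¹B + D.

(sI - A)⁻¹ = 1/(s + 13). H(s) = 2×6/(s + 13) + 1 = (s + 25)/(s + 13).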